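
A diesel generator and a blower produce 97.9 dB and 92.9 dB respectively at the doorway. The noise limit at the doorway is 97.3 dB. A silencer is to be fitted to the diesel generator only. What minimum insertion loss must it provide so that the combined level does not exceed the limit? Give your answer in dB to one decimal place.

2.6 dB

Fixed contribution from the other source: Σ 10^(L/10) = 10^(92.9/10) = 1.950e+09 (92.90 dB).
The limit corresponds to 10^(97.3/10) = 5.370e+09; subtracting the fixed part leaves 3.420e+09 for the diesel generator, i.e. 95.34 dB.
So the diesel generator must be reduced from 97.9 to 95.34 dB: IL = 2.56 dB.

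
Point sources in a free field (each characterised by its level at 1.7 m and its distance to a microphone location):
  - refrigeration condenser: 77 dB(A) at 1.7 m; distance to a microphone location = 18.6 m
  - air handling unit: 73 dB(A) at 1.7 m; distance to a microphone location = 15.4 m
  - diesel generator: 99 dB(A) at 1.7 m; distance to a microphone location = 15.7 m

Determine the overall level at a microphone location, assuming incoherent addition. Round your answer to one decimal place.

First find each source's level at the receiver (point-source: −20·log₁₀(r/r_ref)), then combine on an intensity basis.
refrigeration condenser: 77 − 20·log₁₀(18.6/1.7) = 77 − 20.78 = 56.22 dB(A).
air handling unit: 73 − 20·log₁₀(15.4/1.7) = 73 − 19.14 = 53.86 dB(A).
diesel generator: 99 − 20·log₁₀(15.7/1.7) = 99 − 19.31 = 79.69 dB(A).
Σ 10^(L/10) = 9.379e+07 → L_total = 10·log₁₀(9.379e+07) = 79.72 dB(A).

79.7 dB(A)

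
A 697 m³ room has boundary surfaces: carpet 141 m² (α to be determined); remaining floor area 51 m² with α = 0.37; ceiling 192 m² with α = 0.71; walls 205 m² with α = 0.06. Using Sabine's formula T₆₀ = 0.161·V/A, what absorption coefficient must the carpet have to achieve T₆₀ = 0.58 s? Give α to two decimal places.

Required total absorption A = 0.161·697/0.58 = 193.48 m².
Absorption from the other surfaces = 51·0.37 + 192·0.71 + 205·0.06 = 167.49 m², so the carpet must supply 25.99 m² over 141 m².
α = 25.99/141 = 0.184.

0.18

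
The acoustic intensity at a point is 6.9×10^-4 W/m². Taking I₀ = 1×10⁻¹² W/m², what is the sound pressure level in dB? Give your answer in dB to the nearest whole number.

L = 10·log₁₀(I/I₀) = 10·log₁₀(6.9×10^-4/10⁻¹²) = 10·log₁₀(6.9×10^8).
L = 10·(0.8388 + 8) = 88.39 dB.

88 dB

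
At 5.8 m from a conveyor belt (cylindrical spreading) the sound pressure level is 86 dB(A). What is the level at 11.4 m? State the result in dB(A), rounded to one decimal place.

Cylindrical spreading from a line source gives a 10·log₁₀(r₂/r₁) drop.
L₂ = 86 − 10·log₁₀(11.4/5.8) = 86 − 2.935 = 83.07 dB(A).

83.1 dB(A)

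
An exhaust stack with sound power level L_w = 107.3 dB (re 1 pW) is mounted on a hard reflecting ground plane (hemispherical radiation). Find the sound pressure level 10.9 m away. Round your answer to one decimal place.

The power spreads over a hemisphere of area 2π·r², so L_p = L_w − 10·log₁₀(2π·r²).
2π·r² = 746.5 m², 10·log₁₀ of that is 28.730 dB.
L_p = 107.3 − 28.730 = 78.57 dB.

78.6 dB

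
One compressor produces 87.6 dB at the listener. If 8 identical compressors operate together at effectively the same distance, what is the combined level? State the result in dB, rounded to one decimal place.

96.6 dB

N identical incoherent sources raise the level by 10·log₁₀ N.
L_total = 87.6 + 10·log₁₀(8) = 87.6 + 9.031 = 96.63 dB.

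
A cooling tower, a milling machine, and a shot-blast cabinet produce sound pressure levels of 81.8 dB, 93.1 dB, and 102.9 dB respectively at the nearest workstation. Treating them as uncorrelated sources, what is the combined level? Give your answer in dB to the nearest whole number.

Incoherent sources combine by intensity addition: L_total = 10·log₁₀(Σ 10^(L_i/10)).
Σ 10^(L/10) = 10^(81.8/10) + 10^(93.1/10) + 10^(102.9/10) = 2.169e+10.
L_total = 10·log₁₀(2.169e+10) = 103.36 dB.

103 dB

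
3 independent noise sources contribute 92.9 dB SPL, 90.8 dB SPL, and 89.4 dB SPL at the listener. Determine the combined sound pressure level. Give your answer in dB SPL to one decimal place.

96.0 dB SPL

Incoherent sources combine by intensity addition: L_total = 10·log₁₀(Σ 10^(L_i/10)).
Σ 10^(L/10) = 10^(92.9/10) + 10^(90.8/10) + 10^(89.4/10) = 4.023e+09.
L_total = 10·log₁₀(4.023e+09) = 96.05 dB SPL.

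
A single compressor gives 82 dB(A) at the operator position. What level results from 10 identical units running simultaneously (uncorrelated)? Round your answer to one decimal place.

L_total = L₁ + 10·log₁₀ N for N identical incoherent sources.
L_total = 82 + 10·log₁₀(10) = 82 + 10.000 = 92.00 dB(A).

92.0 dB(A)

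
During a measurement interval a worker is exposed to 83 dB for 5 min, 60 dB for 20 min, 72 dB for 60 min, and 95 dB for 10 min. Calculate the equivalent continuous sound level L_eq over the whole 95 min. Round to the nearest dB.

Weight each interval's intensity by its duration and average over T = 95 min:
Σ tᵢ·10^(Lᵢ/10) = 5·10^(83/10) + 20·10^(60/10) + 60·10^(72/10) + 10·10^(95/10) = 3.359e+10.
L_eq = 10·log₁₀(3.359e+10/95) = 85.49 dB.

85 dB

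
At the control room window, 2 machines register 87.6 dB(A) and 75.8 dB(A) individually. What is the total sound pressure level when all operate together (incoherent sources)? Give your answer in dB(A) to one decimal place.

87.9 dB(A)

Incoherent sources combine by intensity addition: L_total = 10·log₁₀(Σ 10^(L_i/10)).
Σ 10^(L/10) = 10^(87.6/10) + 10^(75.8/10) = 6.135e+08.
L_total = 10·log₁₀(6.135e+08) = 87.88 dB(A).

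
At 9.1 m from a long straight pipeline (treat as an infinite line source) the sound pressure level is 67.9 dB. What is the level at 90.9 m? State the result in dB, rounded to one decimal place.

Line-source attenuation: ΔL = 10·log₁₀(r₂/r₁) = 10·log₁₀(90.9/9.1) = 9.995 dB.
L₂ = 67.9 − 10·log₁₀(90.9/9.1) = 67.9 − 9.995 = 57.90 dB.

57.9 dB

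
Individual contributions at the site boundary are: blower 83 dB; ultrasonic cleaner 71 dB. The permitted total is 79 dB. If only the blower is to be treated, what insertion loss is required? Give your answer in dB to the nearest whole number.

Everything except the blower sums to 10^(71/10) = 1.259e+07 in linear terms, 71.00 dB.
The limit corresponds to 10^(79/10) = 7.943e+07; subtracting the fixed part leaves 6.684e+07 for the blower, i.e. 78.25 dB.
So the blower must be reduced from 83 to 78.25 dB: IL = 4.75 dB.

5 dB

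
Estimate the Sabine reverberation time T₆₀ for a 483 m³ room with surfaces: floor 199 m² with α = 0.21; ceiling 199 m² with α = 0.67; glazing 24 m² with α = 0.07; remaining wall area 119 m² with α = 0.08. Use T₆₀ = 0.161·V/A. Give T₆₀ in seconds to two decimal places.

0.42 s

Summing Sᵢαᵢ: 199·0.21 + 199·0.67 + 24·0.07 + 119·0.08 = 186.32 m².
T₆₀ = 0.161 × 483 / 186.32 = 0.417 s.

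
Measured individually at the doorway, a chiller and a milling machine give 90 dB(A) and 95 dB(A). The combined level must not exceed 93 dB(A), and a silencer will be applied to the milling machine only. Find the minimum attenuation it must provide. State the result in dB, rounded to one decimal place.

5.0 dB

Everything except the milling machine sums to 10^(90/10) = 1.000e+09 in linear terms, 90.00 dB(A).
To meet 93 dB(A) overall, the treated milling machine may contribute at most 10^(93/10) − 1.000e+09 = 9.953e+08, i.e. 89.98 dB(A).
Required insertion loss = 95 − 89.98 = 5.02 dB.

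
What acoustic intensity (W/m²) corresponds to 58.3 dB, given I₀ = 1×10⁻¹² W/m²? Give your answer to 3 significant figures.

I/I₀ = 10^(58.3/10) = 6.761e+05, so I = 6.761e+05 × 10⁻¹² W/m².

6.76e-07 W/m²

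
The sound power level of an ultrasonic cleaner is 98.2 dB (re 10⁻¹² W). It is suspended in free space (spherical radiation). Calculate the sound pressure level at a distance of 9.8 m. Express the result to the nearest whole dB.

L_p = L_w − 10·log₁₀(4π·r²) with r = 9.8 m.
4π·r² = 1207 m², 10·log₁₀ of that is 30.817 dB.
L_p = 98.2 − 30.817 = 67.38 dB.

67 dB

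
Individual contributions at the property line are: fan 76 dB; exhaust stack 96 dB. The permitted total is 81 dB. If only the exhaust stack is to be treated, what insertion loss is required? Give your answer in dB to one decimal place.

The untreated sources together contribute 10^(76/10) = 3.981e+07, i.e. 76.00 dB.
The limit corresponds to 10^(81/10) = 1.259e+08; subtracting the fixed part leaves 8.608e+07 for the exhaust stack, i.e. 79.35 dB.
So the exhaust stack must be reduced from 96 to 79.35 dB: IL = 16.65 dB.

16.7 dB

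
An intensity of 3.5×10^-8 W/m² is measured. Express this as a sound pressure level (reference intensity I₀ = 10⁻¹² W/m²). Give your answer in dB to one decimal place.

45.4 dB

I/I₀ = 3.5×10^-8/10⁻¹² = 3.5×10^4, and L = 10·log₁₀(I/I₀).
L = 10·(0.5441 + 4) = 45.44 dB.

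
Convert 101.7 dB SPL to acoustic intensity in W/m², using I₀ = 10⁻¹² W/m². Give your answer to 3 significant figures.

L = 10·log₁₀(I/I₀) ⇒ I = I₀·10^(L/10) = 10⁻¹² × 10^10.17.

0.0148 W/m²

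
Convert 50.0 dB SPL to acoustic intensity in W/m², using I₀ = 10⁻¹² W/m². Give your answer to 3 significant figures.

1.00e-07 W/m²

L = 10·log₁₀(I/I₀) ⇒ I = I₀·10^(L/10) = 10⁻¹² × 10^5.00.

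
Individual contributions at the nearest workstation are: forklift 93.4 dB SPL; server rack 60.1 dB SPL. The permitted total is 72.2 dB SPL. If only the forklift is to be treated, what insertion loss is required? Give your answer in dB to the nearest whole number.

21 dB

Everything except the forklift sums to 10^(60.1/10) = 1.023e+06 in linear terms, 60.10 dB SPL.
The limit corresponds to 10^(72.2/10) = 1.660e+07; subtracting the fixed part leaves 1.557e+07 for the forklift, i.e. 71.92 dB SPL.
Required insertion loss = 93.4 − 71.92 = 21.48 dB.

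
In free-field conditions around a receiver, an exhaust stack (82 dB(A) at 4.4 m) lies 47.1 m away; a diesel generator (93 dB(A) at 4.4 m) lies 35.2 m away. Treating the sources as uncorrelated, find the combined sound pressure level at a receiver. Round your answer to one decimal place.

Propagate each source to the receiver with L = L_ref − 20·log₁₀(r/r_ref), then add intensities.
exhaust stack: 82 − 20·log₁₀(47.1/4.4) = 82 − 20.59 = 61.41 dB(A).
diesel generator: 93 − 20·log₁₀(35.2/4.4) = 93 − 18.06 = 74.94 dB(A).
Σ 10^(L/10) = 3.256e+07 → L_total = 10·log₁₀(3.256e+07) = 75.13 dB(A).

75.1 dB(A)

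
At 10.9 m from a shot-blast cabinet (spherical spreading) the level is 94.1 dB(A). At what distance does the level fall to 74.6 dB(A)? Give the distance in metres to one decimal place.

102.9 m

Point-source spreading drops the level by 20·log₁₀(r₂/r₁); inverting, r₂/r₁ = 10^(ΔL/20).
r₂ = 10.9·10^((94.1−74.6)/20) = 10.9·10^(19.5/20) = 102.90 m.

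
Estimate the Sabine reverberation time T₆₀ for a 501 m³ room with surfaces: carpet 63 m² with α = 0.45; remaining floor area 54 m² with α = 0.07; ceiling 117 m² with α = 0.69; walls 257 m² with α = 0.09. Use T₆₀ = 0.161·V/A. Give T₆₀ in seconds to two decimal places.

0.59 s

A = Σ Sᵢαᵢ = 63·0.45 + 54·0.07 + 117·0.69 + 257·0.09 = 135.99 m².
T₆₀ = 0.161·V/A = 0.161·501/135.99 = 0.593 s.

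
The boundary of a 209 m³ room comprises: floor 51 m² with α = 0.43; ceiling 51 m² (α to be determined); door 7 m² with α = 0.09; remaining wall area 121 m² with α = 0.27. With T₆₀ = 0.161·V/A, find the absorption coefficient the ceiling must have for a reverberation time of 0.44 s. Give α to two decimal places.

0.42

Required total absorption A = 0.161·209/0.44 = 76.48 m².
Absorption from the other surfaces = 51·0.43 + 7·0.09 + 121·0.27 = 55.23 m², so the ceiling must supply 21.25 m² over 51 m².
α = 21.25/51 = 0.417.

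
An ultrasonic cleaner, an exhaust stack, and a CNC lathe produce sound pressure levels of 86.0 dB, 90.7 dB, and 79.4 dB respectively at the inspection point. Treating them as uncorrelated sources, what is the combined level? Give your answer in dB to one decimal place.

92.2 dB

Incoherent sources combine by intensity addition: L_total = 10·log₁₀(Σ 10^(L_i/10)).
Σ 10^(L/10) = 10^(86.0/10) + 10^(90.7/10) + 10^(79.4/10) = 1.660e+09.
L_total = 10·log₁₀(1.660e+09) = 92.20 dB.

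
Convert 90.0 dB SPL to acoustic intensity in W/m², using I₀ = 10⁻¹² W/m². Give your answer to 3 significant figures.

0.00100 W/m²

L = 10·log₁₀(I/I₀) ⇒ I = I₀·10^(L/10) = 10⁻¹² × 10^9.00.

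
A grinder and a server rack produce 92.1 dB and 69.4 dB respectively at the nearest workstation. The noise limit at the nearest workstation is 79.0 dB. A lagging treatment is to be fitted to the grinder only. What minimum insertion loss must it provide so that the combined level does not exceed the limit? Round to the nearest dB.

Fixed contribution from the other source: Σ 10^(L/10) = 10^(69.4/10) = 8.710e+06 (69.40 dB).
To meet 79.0 dB overall, the treated grinder may contribute at most 10^(79.0/10) − 8.710e+06 = 7.072e+07, i.e. 78.50 dB.
So the grinder must be reduced from 92.1 to 78.50 dB: IL = 13.60 dB.

14 dB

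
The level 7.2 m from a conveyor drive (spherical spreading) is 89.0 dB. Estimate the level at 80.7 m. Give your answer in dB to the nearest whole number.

For a point source, L₂ = L₁ − 20·log₁₀(r₂/r₁).
L₂ = 89.0 − 20·log₁₀(80.7/7.2) = 89.0 − 20.991 = 68.01 dB.

68 dB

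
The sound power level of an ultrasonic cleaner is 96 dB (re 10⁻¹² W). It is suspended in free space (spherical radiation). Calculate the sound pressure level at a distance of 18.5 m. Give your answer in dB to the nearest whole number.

60 dB

L_p = L_w − 10·log₁₀(4π·r²) with r = 18.5 m.
4π·r² = 4301 m², 10·log₁₀ of that is 36.336 dB.
L_p = 96 − 36.336 = 59.66 dB.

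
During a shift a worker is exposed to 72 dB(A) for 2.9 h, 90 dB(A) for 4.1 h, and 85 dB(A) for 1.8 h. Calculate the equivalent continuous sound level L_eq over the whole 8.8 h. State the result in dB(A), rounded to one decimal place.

87.3 dB(A)

L_eq = 10·log₁₀[(1/T)·Σ tᵢ·10^(Lᵢ/10)] with T = 8.8 h.
Σ tᵢ·10^(Lᵢ/10) = 2.9·10^(72/10) + 4.1·10^(90/10) + 1.8·10^(85/10) = 4.715e+09.
L_eq = 10·log₁₀(4.715e+09/8.8) = 87.29 dB(A).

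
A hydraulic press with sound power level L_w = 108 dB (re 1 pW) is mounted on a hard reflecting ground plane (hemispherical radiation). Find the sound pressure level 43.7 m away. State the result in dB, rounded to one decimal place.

Free-field hemispherical radiation: L_p = L_w − 10·log₁₀(2π·r²), r = 43.7 m.
2π·r² = 1.2e+04 m², 10·log₁₀ of that is 40.791 dB.
L_p = 108 − 40.791 = 67.21 dB.

67.2 dB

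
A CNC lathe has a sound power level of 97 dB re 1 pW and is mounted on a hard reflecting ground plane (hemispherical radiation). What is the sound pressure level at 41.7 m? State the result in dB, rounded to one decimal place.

56.6 dB

The power spreads over a hemisphere of area 2π·r², so L_p = L_w − 10·log₁₀(2π·r²).
2π·r² = 1.093e+04 m², 10·log₁₀ of that is 40.385 dB.
L_p = 97 − 40.385 = 56.62 dB.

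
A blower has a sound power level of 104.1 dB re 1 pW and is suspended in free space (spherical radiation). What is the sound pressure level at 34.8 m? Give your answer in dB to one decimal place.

62.3 dB

Free-field spherical radiation: L_p = L_w − 10·log₁₀(4π·r²), r = 34.8 m.
4π·r² = 1.522e+04 m², 10·log₁₀ of that is 41.824 dB.
L_p = 104.1 − 41.824 = 62.28 dB.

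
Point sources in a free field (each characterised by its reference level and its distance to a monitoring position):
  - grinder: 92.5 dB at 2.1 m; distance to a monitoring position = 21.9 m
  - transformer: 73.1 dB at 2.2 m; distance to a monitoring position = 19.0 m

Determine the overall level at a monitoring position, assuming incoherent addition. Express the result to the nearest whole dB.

First find each source's level at the receiver (point-source: −20·log₁₀(r/r_ref)), then combine on an intensity basis.
grinder: 92.5 − 20·log₁₀(21.9/2.1) = 92.5 − 20.36 = 72.14 dB.
transformer: 73.1 − 20·log₁₀(19.0/2.2) = 73.1 − 18.73 = 54.37 dB.
Σ 10^(L/10) = 1.662e+07 → L_total = 10·log₁₀(1.662e+07) = 72.21 dB.

72 dB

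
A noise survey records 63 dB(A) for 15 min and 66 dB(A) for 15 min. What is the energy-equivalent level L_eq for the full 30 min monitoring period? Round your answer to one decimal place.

The energy average is taken in the linear domain: L_eq = 10·log₁₀[(Σ tᵢ·10^(Lᵢ/10))/T], T = 30 min.
Σ tᵢ·10^(Lᵢ/10) = 15·10^(63/10) + 15·10^(66/10) = 8.965e+07.
L_eq = 10·log₁₀(8.965e+07/30) = 64.75 dB(A).

64.8 dB(A)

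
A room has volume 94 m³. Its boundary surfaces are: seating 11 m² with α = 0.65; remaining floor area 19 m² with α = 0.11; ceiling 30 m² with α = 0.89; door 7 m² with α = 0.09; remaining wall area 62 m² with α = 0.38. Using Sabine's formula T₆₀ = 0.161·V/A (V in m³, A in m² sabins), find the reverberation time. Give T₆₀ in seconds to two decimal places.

0.25 s

A = Σ Sᵢαᵢ = 11·0.65 + 19·0.11 + 30·0.89 + 7·0.09 + 62·0.38 = 60.13 m².
T₆₀ = 0.161·V/A = 0.161·94/60.13 = 0.252 s.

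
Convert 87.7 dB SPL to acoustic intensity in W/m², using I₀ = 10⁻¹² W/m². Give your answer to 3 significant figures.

L = 10·log₁₀(I/I₀) ⇒ I = I₀·10^(L/10) = 10⁻¹² × 10^8.77.

0.000589 W/m²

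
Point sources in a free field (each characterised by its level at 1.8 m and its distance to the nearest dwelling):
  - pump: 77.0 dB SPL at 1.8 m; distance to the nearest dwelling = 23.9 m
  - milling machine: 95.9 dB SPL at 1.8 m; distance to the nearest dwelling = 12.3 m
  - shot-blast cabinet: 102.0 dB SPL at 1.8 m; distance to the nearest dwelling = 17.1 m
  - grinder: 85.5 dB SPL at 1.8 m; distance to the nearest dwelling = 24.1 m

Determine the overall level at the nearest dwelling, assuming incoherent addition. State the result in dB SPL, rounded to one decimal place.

84.2 dB SPL

First find each source's level at the receiver (point-source: −20·log₁₀(r/r_ref)), then combine on an intensity basis.
pump: 77.0 − 20·log₁₀(23.9/1.8) = 77.0 − 22.46 = 54.54 dB SPL.
milling machine: 95.9 − 20·log₁₀(12.3/1.8) = 95.9 − 16.69 = 79.21 dB SPL.
shot-blast cabinet: 102.0 − 20·log₁₀(17.1/1.8) = 102.0 − 19.55 = 82.45 dB SPL.
grinder: 85.5 − 20·log₁₀(24.1/1.8) = 85.5 − 22.53 = 62.97 dB SPL.
Σ 10^(L/10) = 2.612e+08 → L_total = 10·log₁₀(2.612e+08) = 84.17 dB SPL.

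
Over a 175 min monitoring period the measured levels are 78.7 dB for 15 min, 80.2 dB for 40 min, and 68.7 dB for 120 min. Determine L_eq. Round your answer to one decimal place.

75.5 dB

L_eq = 10·log₁₀[(1/T)·Σ tᵢ·10^(Lᵢ/10)] with T = 175 min.
Σ tᵢ·10^(Lᵢ/10) = 15·10^(78.7/10) + 40·10^(80.2/10) + 120·10^(68.7/10) = 6.190e+09.
L_eq = 10·log₁₀(6.190e+09/175) = 75.49 dB.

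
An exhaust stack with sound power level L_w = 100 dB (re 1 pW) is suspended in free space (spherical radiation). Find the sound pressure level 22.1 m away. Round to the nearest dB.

The power spreads over a sphere of area 4π·r², so L_p = L_w − 10·log₁₀(4π·r²).
4π·r² = 6138 m², 10·log₁₀ of that is 37.880 dB.
L_p = 100 − 37.880 = 62.12 dB.

62 dB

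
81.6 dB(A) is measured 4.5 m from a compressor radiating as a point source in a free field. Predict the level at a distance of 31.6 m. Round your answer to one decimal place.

For a point source, L₂ = L₁ − 20·log₁₀(r₂/r₁).
L₂ = 81.6 − 20·log₁₀(31.6/4.5) = 81.6 − 16.929 = 64.67 dB(A).

64.7 dB(A)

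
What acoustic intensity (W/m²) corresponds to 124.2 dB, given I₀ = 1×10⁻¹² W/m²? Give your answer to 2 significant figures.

I = I₀·10^(L/10) = 10⁻¹² × 10^(124.2/10) = 10^(0.420).

2.6 W/m²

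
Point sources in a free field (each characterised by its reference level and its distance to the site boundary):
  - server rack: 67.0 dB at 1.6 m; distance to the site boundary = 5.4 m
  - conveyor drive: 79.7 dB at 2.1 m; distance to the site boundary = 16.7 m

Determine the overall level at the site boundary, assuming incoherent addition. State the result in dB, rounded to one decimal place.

First find each source's level at the receiver (point-source: −20·log₁₀(r/r_ref)), then combine on an intensity basis.
server rack: 67.0 − 20·log₁₀(5.4/1.6) = 67.0 − 10.57 = 56.43 dB.
conveyor drive: 79.7 − 20·log₁₀(16.7/2.1) = 79.7 − 18.01 = 61.69 dB.
Σ 10^(L/10) = 1.916e+06 → L_total = 10·log₁₀(1.916e+06) = 62.82 dB.

62.8 dB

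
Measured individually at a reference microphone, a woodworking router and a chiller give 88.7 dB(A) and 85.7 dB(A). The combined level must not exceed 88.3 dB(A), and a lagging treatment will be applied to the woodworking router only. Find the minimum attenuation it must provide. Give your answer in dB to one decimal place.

3.9 dB

Everything except the woodworking router sums to 10^(85.7/10) = 3.715e+08 in linear terms, 85.70 dB(A).
The limit corresponds to 10^(88.3/10) = 6.761e+08; subtracting the fixed part leaves 3.045e+08 for the woodworking router, i.e. 84.84 dB(A).
Required insertion loss = 88.7 − 84.84 = 3.86 dB.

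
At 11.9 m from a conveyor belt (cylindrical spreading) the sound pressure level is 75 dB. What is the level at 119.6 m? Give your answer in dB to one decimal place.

65.0 dB

For a line source, L₂ = L₁ − 10·log₁₀(r₂/r₁).
L₂ = 75 − 10·log₁₀(119.6/11.9) = 75 − 10.022 = 64.98 dB.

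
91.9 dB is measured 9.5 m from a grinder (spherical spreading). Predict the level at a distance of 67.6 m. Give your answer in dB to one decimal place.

For a point source, L₂ = L₁ − 20·log₁₀(r₂/r₁).
L₂ = 91.9 − 20·log₁₀(67.6/9.5) = 91.9 − 17.044 = 74.86 dB.

74.9 dB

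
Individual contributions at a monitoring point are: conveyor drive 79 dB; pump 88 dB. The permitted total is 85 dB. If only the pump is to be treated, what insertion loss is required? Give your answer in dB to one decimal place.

Fixed contribution from the other source: Σ 10^(L/10) = 10^(79/10) = 7.943e+07 (79.00 dB).
To meet 85 dB overall, the treated pump may contribute at most 10^(85/10) − 7.943e+07 = 2.368e+08, i.e. 83.74 dB.
So the pump must be reduced from 88 to 83.74 dB: IL = 4.26 dB.

4.3 dB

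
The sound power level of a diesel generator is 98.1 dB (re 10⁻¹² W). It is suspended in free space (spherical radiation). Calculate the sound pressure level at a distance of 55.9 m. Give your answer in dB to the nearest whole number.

52 dB

The power spreads over a sphere of area 4π·r², so L_p = L_w − 10·log₁₀(4π·r²).
4π·r² = 3.927e+04 m², 10·log₁₀ of that is 45.940 dB.
L_p = 98.1 − 45.940 = 52.16 dB.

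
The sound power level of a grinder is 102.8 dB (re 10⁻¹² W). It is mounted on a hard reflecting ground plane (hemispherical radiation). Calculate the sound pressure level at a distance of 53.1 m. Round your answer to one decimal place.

The power spreads over a hemisphere of area 2π·r², so L_p = L_w − 10·log₁₀(2π·r²).
2π·r² = 1.772e+04 m², 10·log₁₀ of that is 42.484 dB.
L_p = 102.8 − 42.484 = 60.32 dB.

60.3 dB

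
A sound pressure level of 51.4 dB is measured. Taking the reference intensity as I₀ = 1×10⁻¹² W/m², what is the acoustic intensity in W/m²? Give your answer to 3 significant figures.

I/I₀ = 10^(51.4/10) = 1.38e+05, so I = 1.38e+05 × 10⁻¹² W/m².

1.38e-07 W/m²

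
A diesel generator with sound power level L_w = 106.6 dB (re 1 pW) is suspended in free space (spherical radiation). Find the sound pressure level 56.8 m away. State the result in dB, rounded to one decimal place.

60.5 dB

The power spreads over a sphere of area 4π·r², so L_p = L_w − 10·log₁₀(4π·r²).
4π·r² = 4.054e+04 m², 10·log₁₀ of that is 46.079 dB.
L_p = 106.6 − 46.079 = 60.52 dB.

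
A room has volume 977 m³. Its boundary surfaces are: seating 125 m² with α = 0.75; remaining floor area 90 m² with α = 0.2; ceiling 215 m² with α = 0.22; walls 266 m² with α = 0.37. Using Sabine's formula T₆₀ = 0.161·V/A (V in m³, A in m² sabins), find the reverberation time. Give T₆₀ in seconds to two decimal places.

A = Σ Sᵢαᵢ = 125·0.75 + 90·0.2 + 215·0.22 + 266·0.37 = 257.47 m².
T₆₀ = 0.161 × 977 / 257.47 = 0.611 s.

0.61 s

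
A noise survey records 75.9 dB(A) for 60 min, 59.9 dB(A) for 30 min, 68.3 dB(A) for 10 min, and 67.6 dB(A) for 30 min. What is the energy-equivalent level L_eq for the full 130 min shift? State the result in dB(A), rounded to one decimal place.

L_eq = 10·log₁₀[(1/T)·Σ tᵢ·10^(Lᵢ/10)] with T = 130 min.
Σ tᵢ·10^(Lᵢ/10) = 60·10^(75.9/10) + 30·10^(59.9/10) + 10·10^(68.3/10) + 30·10^(67.6/10) = 2.604e+09.
L_eq = 10·log₁₀(2.604e+09/130) = 73.02 dB(A).

73.0 dB(A)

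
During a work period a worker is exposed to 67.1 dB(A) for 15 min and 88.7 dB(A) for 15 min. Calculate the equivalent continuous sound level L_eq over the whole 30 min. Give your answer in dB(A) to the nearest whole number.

86 dB(A)

The energy average is taken in the linear domain: L_eq = 10·log₁₀[(Σ tᵢ·10^(Lᵢ/10))/T], T = 30 min.
Σ tᵢ·10^(Lᵢ/10) = 15·10^(67.1/10) + 15·10^(88.7/10) = 1.120e+10.
L_eq = 10·log₁₀(1.120e+10/30) = 85.72 dB(A).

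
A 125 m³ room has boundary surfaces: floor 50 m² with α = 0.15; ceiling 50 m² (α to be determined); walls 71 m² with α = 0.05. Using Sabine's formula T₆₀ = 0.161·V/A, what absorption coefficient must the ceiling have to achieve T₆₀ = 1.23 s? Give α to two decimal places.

0.11

From T₆₀ = 0.161·V/A, the target T₆₀ = 1.23 s needs A = 0.161·125/1.23 = 16.36 m².
Absorption from the other surfaces = 50·0.15 + 71·0.05 = 11.05 m², so the ceiling must supply 5.31 m² over 50 m².
α = 5.31/50 = 0.106.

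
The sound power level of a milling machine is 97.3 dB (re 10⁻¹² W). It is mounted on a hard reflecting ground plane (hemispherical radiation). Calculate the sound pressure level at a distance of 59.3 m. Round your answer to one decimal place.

L_p = L_w − 10·log₁₀(2π·r²) with r = 59.3 m.
2π·r² = 2.209e+04 m², 10·log₁₀ of that is 43.443 dB.
L_p = 97.3 − 43.443 = 53.86 dB.

53.9 dB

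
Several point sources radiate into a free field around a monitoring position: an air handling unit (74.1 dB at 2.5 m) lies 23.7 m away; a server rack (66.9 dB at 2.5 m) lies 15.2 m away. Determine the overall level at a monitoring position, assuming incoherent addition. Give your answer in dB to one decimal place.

56.2 dB

First find each source's level at the receiver (point-source: −20·log₁₀(r/r_ref)), then combine on an intensity basis.
air handling unit: 74.1 − 20·log₁₀(23.7/2.5) = 74.1 − 19.54 = 54.56 dB.
server rack: 66.9 − 20·log₁₀(15.2/2.5) = 66.9 − 15.68 = 51.22 dB.
Σ 10^(L/10) = 4.185e+05 → L_total = 10·log₁₀(4.185e+05) = 56.22 dB.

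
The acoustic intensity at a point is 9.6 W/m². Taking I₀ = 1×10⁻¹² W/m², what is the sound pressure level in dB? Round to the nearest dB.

130 dB

I/I₀ = 9.6/10⁻¹² = 9.6×10^12, and L = 10·log₁₀(I/I₀).
L = 10·(0.9823 + 12) = 129.82 dB.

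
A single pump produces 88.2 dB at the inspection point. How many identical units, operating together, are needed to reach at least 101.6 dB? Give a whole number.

N identical sources give L₁ + 10·log₁₀ N, so require 10·log₁₀ N ≥ 101.6 − 88.2 = 13.4 dB.
N ≥ 10^(13.4/10) = 21.878, so N = 22.

22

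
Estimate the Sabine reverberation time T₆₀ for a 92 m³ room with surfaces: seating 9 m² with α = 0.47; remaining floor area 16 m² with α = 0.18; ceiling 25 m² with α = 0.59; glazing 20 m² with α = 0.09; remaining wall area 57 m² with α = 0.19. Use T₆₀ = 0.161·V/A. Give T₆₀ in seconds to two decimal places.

0.43 s

Total absorption A = 9·0.47 + 16·0.18 + 25·0.59 + 20·0.09 + 57·0.19 = 34.49 m² sabins.
T₆₀ = 0.161·V/A = 0.161·92/34.49 = 0.429 s.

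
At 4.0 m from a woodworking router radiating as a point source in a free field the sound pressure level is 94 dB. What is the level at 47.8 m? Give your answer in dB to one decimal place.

Point-source attenuation: ΔL = 20·log₁₀(r₂/r₁) = 20·log₁₀(47.8/4.0) = 21.547 dB.
L₂ = 94 − 20·log₁₀(47.8/4.0) = 94 − 21.547 = 72.45 dB.

72.5 dB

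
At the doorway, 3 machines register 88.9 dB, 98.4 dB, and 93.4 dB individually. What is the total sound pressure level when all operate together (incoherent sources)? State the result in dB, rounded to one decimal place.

99.9 dB

For uncorrelated sources the intensities add, so convert each level to linear form, sum, and take 10·log₁₀ of the total.
Σ 10^(L/10) = 10^(88.9/10) + 10^(98.4/10) + 10^(93.4/10) = 9.882e+09.
L_total = 10·log₁₀(9.882e+09) = 99.95 dB.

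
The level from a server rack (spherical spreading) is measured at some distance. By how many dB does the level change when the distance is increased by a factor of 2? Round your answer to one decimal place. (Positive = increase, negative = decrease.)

A point source loses 6 dB per doubling of distance; generally ΔL = −20·log₁₀(r₂/r₁).
ΔL = −20·log₁₀(2) = -6.02 dB.

-6.0 dB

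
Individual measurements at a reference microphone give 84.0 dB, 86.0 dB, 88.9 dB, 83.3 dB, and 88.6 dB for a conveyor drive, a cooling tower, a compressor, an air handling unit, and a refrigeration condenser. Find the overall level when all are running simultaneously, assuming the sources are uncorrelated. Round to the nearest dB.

Incoherent sources combine by intensity addition: L_total = 10·log₁₀(Σ 10^(L_i/10)).
Σ 10^(L/10) = 10^(84.0/10) + 10^(86.0/10) + 10^(88.9/10) + 10^(83.3/10) + 10^(88.6/10) = 2.364e+09.
L_total = 10·log₁₀(2.364e+09) = 93.74 dB.

94 dB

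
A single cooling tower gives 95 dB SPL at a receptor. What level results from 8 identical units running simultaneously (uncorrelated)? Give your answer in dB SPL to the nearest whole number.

104 dB SPL

L_total = L₁ + 10·log₁₀ N for N identical incoherent sources.
L_total = 95 + 10·log₁₀(8) = 95 + 9.031 = 104.03 dB SPL.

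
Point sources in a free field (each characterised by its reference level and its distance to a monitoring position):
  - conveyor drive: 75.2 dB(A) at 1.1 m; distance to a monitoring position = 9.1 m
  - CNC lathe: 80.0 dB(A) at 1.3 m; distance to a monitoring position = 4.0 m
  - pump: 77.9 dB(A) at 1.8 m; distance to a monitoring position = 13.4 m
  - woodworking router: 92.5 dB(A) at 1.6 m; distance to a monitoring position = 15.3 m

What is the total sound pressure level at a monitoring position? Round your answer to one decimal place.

First find each source's level at the receiver (point-source: −20·log₁₀(r/r_ref)), then combine on an intensity basis.
conveyor drive: 75.2 − 20·log₁₀(9.1/1.1) = 75.2 − 18.35 = 56.85 dB(A).
CNC lathe: 80.0 − 20·log₁₀(4.0/1.3) = 80.0 − 9.76 = 70.24 dB(A).
pump: 77.9 − 20·log₁₀(13.4/1.8) = 77.9 − 17.44 = 60.46 dB(A).
woodworking router: 92.5 − 20·log₁₀(15.3/1.6) = 92.5 − 19.61 = 72.89 dB(A).
Σ 10^(L/10) = 3.161e+07 → L_total = 10·log₁₀(3.161e+07) = 75.00 dB(A).

75.0 dB(A)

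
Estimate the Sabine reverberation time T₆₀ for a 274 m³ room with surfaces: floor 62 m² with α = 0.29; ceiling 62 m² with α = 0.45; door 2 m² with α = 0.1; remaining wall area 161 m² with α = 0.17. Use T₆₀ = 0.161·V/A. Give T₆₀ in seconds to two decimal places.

Total absorption A = 62·0.29 + 62·0.45 + 2·0.1 + 161·0.17 = 73.45 m² sabins.
T₆₀ = 0.161 × 274 / 73.45 = 0.601 s.

0.60 s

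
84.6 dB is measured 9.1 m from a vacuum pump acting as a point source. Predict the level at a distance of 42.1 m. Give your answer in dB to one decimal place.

71.3 dB

Point-source attenuation: ΔL = 20·log₁₀(r₂/r₁) = 20·log₁₀(42.1/9.1) = 13.305 dB.
L₂ = 84.6 − 20·log₁₀(42.1/9.1) = 84.6 − 13.305 = 71.30 dB.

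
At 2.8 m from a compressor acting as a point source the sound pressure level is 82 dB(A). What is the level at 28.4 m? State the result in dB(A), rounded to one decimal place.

For a point source, L₂ = L₁ − 20·log₁₀(r₂/r₁).
L₂ = 82 − 20·log₁₀(28.4/2.8) = 82 − 20.123 = 61.88 dB(A).

61.9 dB(A)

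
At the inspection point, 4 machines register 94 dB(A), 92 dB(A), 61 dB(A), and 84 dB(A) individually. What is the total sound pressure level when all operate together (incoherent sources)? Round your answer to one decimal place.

Incoherent sources combine by intensity addition: L_total = 10·log₁₀(Σ 10^(L_i/10)).
Σ 10^(L/10) = 10^(94/10) + 10^(92/10) + 10^(61/10) + 10^(84/10) = 4.349e+09.
L_total = 10·log₁₀(4.349e+09) = 96.38 dB(A).

96.4 dB(A)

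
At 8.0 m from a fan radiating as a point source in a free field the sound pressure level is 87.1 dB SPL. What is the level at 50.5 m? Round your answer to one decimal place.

71.1 dB SPL

Point-source attenuation: ΔL = 20·log₁₀(r₂/r₁) = 20·log₁₀(50.5/8.0) = 16.004 dB.
L₂ = 87.1 − 20·log₁₀(50.5/8.0) = 87.1 − 16.004 = 71.10 dB SPL.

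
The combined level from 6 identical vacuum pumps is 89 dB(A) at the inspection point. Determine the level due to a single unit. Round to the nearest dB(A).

6 equal contributions raise the level by 10·log₁₀ 6 = 7.782 dB, so each unit alone gives 89 − 7.782.

81 dB(A)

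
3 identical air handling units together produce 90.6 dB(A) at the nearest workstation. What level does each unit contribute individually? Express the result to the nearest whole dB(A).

86 dB(A)

3 equal contributions raise the level by 10·log₁₀ 3 = 4.771 dB, so each unit alone gives 90.6 − 4.771.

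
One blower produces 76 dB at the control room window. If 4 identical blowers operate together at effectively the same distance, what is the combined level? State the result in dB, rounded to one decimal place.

L_total = L₁ + 10·log₁₀ N for N identical incoherent sources.
L_total = 76 + 10·log₁₀(4) = 76 + 6.021 = 82.02 dB.

82.0 dB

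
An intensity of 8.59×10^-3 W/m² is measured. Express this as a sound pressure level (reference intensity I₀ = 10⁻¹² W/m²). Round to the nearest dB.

99 dB

I/I₀ = 8.59×10^-3/10⁻¹² = 8.59×10^9, and L = 10·log₁₀(I/I₀).
L = 10·(0.9340 + 9) = 99.34 dB.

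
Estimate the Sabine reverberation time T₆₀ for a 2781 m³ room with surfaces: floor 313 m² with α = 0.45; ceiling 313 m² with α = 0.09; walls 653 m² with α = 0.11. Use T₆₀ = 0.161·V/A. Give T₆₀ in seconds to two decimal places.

1.86 s

A = Σ Sᵢαᵢ = 313·0.45 + 313·0.09 + 653·0.11 = 240.85 m².
T₆₀ = 0.161 × 2781 / 240.85 = 1.859 s.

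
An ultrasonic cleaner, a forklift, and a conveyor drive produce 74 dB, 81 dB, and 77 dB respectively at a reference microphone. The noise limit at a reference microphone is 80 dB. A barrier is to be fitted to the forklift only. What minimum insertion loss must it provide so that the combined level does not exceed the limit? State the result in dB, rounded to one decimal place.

The untreated sources together contribute 10^(74/10) + 10^(77/10) = 7.524e+07, i.e. 78.76 dB.
The limit corresponds to 10^(80/10) = 1.000e+08; subtracting the fixed part leaves 2.476e+07 for the forklift, i.e. 73.94 dB.
So the forklift must be reduced from 81 to 73.94 dB: IL = 7.06 dB.

7.1 dB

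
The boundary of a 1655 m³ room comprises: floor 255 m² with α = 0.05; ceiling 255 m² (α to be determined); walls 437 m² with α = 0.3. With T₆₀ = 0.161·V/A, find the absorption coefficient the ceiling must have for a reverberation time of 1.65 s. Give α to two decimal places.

A = 0.161·V/T₆₀ = 0.161·1655/1.65 = 161.49 m² sabins.
Absorption from the other surfaces = 255·0.05 + 437·0.3 = 143.85 m², so the ceiling must supply 17.64 m² over 255 m².
α = 17.64/255 = 0.069.

0.07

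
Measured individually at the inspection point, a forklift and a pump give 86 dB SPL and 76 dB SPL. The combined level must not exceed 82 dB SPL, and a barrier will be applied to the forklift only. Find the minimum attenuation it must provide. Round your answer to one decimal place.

5.3 dB

Everything except the forklift sums to 10^(76/10) = 3.981e+07 in linear terms, 76.00 dB SPL.
To meet 82 dB SPL overall, the treated forklift may contribute at most 10^(82/10) − 3.981e+07 = 1.187e+08, i.e. 80.74 dB SPL.
Required insertion loss = 86 − 80.74 = 5.26 dB.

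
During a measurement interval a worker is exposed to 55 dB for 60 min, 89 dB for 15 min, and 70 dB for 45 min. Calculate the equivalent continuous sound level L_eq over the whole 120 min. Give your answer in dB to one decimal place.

Weight each interval's intensity by its duration and average over T = 120 min:
Σ tᵢ·10^(Lᵢ/10) = 60·10^(55/10) + 15·10^(89/10) + 45·10^(70/10) = 1.238e+10.
L_eq = 10·log₁₀(1.238e+10/120) = 80.14 dB.

80.1 dB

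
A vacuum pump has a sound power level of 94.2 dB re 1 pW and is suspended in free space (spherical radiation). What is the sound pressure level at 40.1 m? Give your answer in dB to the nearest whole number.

L_p = L_w − 10·log₁₀(4π·r²) with r = 40.1 m.
4π·r² = 2.021e+04 m², 10·log₁₀ of that is 43.055 dB.
L_p = 94.2 − 43.055 = 51.15 dB.

51 dB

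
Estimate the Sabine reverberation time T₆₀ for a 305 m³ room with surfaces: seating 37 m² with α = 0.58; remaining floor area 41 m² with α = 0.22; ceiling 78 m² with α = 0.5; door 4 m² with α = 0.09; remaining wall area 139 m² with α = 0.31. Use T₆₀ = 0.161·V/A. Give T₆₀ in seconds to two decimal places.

Total absorption A = 37·0.58 + 41·0.22 + 78·0.5 + 4·0.09 + 139·0.31 = 112.93 m² sabins.
T₆₀ = 0.161·V/A = 0.161·305/112.93 = 0.435 s.

0.43 s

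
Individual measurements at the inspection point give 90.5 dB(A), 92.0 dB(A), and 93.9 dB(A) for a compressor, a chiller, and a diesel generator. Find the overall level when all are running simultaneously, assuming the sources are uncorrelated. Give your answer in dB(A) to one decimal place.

Incoherent sources combine by intensity addition: L_total = 10·log₁₀(Σ 10^(L_i/10)).
Σ 10^(L/10) = 10^(90.5/10) + 10^(92.0/10) + 10^(93.9/10) = 5.162e+09.
L_total = 10·log₁₀(5.162e+09) = 97.13 dB(A).

97.1 dB(A)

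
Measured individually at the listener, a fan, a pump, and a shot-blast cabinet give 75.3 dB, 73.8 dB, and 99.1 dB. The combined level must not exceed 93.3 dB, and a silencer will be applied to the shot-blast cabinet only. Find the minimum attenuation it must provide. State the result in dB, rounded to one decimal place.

Everything except the shot-blast cabinet sums to 10^(75.3/10) + 10^(73.8/10) = 5.787e+07 in linear terms, 77.62 dB.
To meet 93.3 dB overall, the treated shot-blast cabinet may contribute at most 10^(93.3/10) − 5.787e+07 = 2.080e+09, i.e. 93.18 dB.
Required insertion loss = 99.1 − 93.18 = 5.92 dB.

5.9 dB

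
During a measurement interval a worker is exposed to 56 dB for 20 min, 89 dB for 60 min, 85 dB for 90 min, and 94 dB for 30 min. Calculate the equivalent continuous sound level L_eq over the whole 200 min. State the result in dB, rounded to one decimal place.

The energy average is taken in the linear domain: L_eq = 10·log₁₀[(Σ tᵢ·10^(Lᵢ/10))/T], T = 200 min.
Σ tᵢ·10^(Lᵢ/10) = 20·10^(56/10) + 60·10^(89/10) + 90·10^(85/10) + 30·10^(94/10) = 1.515e+11.
L_eq = 10·log₁₀(1.515e+11/200) = 88.79 dB.

88.8 dB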